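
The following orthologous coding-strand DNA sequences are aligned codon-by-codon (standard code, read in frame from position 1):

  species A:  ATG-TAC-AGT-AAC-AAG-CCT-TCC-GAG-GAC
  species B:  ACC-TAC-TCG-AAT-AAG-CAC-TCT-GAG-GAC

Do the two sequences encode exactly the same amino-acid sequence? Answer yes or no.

Codon 1: ATG Met / ACC Thr — nonsynonymous.
Codon 2: TAC Tyr / TAC Tyr — identical.
Codon 3: AGT Ser / TCG Ser — synonymous.
Codon 4: AAC Asn / AAT Asn — synonymous.
Codon 5: AAG Lys / AAG Lys — identical.
Codon 6: CCT Pro / CAC His — nonsynonymous.
Codon 7: TCC Ser / TCT Ser — synonymous.
Codon 8: GAG Glu / GAG Glu — identical.
Codon 9: GAC Asp / GAC Asp — identical.
Nonsynonymous differences: 2 → different protein.

no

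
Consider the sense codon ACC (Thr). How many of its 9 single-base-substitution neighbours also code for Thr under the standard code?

3

Position 1: none → 0 synonymous.
Position 2: none → 0 synonymous.
Position 3: ACT, ACA, ACG → 3 synonymous.
Total: 0 + 0 + 3 = 3.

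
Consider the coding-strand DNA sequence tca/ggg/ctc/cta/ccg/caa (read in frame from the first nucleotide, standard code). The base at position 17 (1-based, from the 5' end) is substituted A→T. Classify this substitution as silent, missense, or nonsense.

Position 17 falls in codon 6: CAA → Gln.
After the substitution the codon is CTA → Leu.
Gln ≠ Leu, so this is a missense mutation.

missense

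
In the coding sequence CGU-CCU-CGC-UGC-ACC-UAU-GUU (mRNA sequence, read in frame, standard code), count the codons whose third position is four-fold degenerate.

Codon 1 CGU (Arg): third position 4-fold.
Codon 2 CCU (Pro): third position 4-fold.
Codon 3 CGC (Arg): third position 4-fold.
Codon 4 UGC (Cys): third position 2-fold.
Codon 5 ACC (Thr): third position 4-fold.
Codon 6 UAU (Tyr): third position 2-fold.
Codon 7 GUU (Val): third position 4-fold.
Four-fold degenerate third positions: 5.

5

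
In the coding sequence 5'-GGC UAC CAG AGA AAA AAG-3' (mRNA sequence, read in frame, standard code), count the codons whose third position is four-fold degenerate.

Codon 1 GGC (Gly): third position 4-fold.
Codon 2 UAC (Tyr): third position 2-fold.
Codon 3 CAG (Gln): third position 2-fold.
Codon 4 AGA (Arg): third position 2-fold.
Codon 5 AAA (Lys): third position 2-fold.
Codon 6 AAG (Lys): third position 2-fold.
Four-fold degenerate third positions: 1.

1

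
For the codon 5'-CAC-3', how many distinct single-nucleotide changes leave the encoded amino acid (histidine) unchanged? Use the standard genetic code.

Position 1: none → 0 synonymous.
Position 2: none → 0 synonymous.
Position 3: CAT → 1 synonymous.
Total: 0 + 0 + 1 = 1.

1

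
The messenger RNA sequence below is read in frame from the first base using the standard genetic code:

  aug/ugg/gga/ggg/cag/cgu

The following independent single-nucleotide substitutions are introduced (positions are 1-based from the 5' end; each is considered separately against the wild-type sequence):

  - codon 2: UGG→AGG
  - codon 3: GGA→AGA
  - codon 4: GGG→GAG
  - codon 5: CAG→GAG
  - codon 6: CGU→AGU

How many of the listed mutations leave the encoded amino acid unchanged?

Codon 2: UGG (Trp) → AGG (Arg) — missense.
Codon 3: GGA (Gly) → AGA (Arg) — missense.
Codon 4: GGG (Gly) → GAG (Glu) — missense.
Codon 5: CAG (Gln) → GAG (Glu) — missense.
Codon 6: CGU (Arg) → AGU (Ser) — missense.
Synonymous: 0 of 5.

0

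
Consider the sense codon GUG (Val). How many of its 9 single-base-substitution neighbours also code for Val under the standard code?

3

Position 1: none → 0 synonymous.
Position 2: none → 0 synonymous.
Position 3: GUU, GUC, GUA → 3 synonymous.
Total: 0 + 0 + 3 = 3.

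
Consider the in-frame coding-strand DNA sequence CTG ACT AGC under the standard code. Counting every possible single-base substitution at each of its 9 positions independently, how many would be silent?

8

Codon 1 (CTG, Leu): 4 synonymous substitutions.
Codon 2 (ACT, Thr): 3 synonymous substitutions.
Codon 3 (AGC, Ser): 1 synonymous substitution.
Total: 4 + 3 + 1 = 8.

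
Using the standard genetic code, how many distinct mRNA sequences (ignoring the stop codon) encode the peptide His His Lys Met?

His: 2 codons.
His: 2 codons.
Lys: 2 codons.
Met: 1 codon.
2 × 2 × 2 × 1 = 8.

8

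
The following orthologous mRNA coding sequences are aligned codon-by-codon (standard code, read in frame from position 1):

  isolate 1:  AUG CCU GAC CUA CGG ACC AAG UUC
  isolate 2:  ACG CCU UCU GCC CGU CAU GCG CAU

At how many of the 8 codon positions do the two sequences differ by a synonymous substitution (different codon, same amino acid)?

1

Codon 1: AUG Met / ACG Thr — nonsynonymous.
Codon 2: CCU Pro / CCU Pro — identical.
Codon 3: GAC Asp / UCU Ser — nonsynonymous.
Codon 4: CUA Leu / GCC Ala — nonsynonymous.
Codon 5: CGG Arg / CGU Arg — synonymous.
Codon 6: ACC Thr / CAU His — nonsynonymous.
Codon 7: AAG Lys / GCG Ala — nonsynonymous.
Codon 8: UUC Phe / CAU His — nonsynonymous.
Synonymous differences: 1.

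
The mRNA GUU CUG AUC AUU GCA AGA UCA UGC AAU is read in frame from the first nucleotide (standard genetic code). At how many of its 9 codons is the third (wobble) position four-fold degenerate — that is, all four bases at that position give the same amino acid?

4

Codon 1 GUU (Val): third position 4-fold.
Codon 2 CUG (Leu): third position 4-fold.
Codon 3 AUC (Ile): third position 3-fold.
Codon 4 AUU (Ile): third position 3-fold.
Codon 5 GCA (Ala): third position 4-fold.
Codon 6 AGA (Arg): third position 2-fold.
Codon 7 UCA (Ser): third position 4-fold.
Codon 8 UGC (Cys): third position 2-fold.
Codon 9 AAU (Asn): third position 2-fold.
Four-fold degenerate third positions: 4.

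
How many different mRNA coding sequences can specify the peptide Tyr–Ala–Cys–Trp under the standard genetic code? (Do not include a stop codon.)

Tyr: 2 codons.
Ala: 4 codons.
Cys: 2 codons.
Trp: 1 codon.
2 × 4 × 2 × 1 = 16.

16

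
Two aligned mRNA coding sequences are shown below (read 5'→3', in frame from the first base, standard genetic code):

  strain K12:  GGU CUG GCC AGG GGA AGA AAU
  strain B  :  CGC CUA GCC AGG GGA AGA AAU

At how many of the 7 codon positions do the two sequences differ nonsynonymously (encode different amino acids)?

Codon 1: GGU Gly / CGC Arg — nonsynonymous.
Codon 2: CUG Leu / CUA Leu — synonymous.
Codon 3: GCC Ala / GCC Ala — identical.
Codon 4: AGG Arg / AGG Arg — identical.
Codon 5: GGA Gly / GGA Gly — identical.
Codon 6: AGA Arg / AGA Arg — identical.
Codon 7: AAU Asn / AAU Asn — identical.
Nonsynonymous differences: 1.

1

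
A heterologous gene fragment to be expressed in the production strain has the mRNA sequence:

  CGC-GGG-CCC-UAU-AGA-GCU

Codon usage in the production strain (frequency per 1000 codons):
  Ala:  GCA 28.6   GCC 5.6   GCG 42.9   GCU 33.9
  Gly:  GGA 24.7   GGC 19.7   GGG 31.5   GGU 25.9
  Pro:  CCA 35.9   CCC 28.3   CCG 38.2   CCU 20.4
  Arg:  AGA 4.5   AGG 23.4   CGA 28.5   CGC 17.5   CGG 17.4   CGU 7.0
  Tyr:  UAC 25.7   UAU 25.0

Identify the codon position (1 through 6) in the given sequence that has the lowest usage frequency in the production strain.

5

Codon 1 CGC (Arg): 17.5 per 1000.
Codon 2 GGG (Gly): 31.5 per 1000.
Codon 3 CCC (Pro): 28.3 per 1000.
Codon 4 UAU (Tyr): 25.0 per 1000.
Codon 5 AGA (Arg): 4.5 per 1000.
Codon 6 GCU (Ala): 33.9 per 1000.
Lowest frequency is 4.5 at codon 5.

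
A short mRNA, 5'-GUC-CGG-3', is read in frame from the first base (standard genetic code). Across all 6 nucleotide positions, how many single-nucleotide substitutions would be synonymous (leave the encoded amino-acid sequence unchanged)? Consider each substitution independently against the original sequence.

7

Codon 1 (GUC, Val): 3 synonymous substitutions.
Codon 2 (CGG, Arg): 4 synonymous substitutions.
Total: 3 + 4 = 7.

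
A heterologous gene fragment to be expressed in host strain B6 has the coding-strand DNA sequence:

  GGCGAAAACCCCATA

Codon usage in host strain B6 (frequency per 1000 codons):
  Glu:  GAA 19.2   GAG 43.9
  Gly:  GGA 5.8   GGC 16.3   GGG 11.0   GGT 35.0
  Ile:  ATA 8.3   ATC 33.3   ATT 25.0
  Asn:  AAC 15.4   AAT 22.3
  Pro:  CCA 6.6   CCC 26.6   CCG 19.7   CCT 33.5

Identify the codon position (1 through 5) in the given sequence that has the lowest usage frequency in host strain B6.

5

Codon 1 GGC (Gly): 16.3 per 1000.
Codon 2 GAA (Glu): 19.2 per 1000.
Codon 3 AAC (Asn): 15.4 per 1000.
Codon 4 CCC (Pro): 26.6 per 1000.
Codon 5 ATA (Ile): 8.3 per 1000.
Lowest frequency is 8.3 at codon 5.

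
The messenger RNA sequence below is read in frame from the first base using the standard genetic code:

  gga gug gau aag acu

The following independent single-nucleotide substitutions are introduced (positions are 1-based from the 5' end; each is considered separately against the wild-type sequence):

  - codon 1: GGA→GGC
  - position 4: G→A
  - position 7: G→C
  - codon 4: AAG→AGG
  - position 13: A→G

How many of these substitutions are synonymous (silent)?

Codon 1: GGA (Gly) → GGC (Gly) — synonymous.
Codon 2: GUG (Val) → AUG (Met) — missense.
Codon 3: GAU (Asp) → CAU (His) — missense.
Codon 4: AAG (Lys) → AGG (Arg) — missense.
Codon 5: ACU (Thr) → GCU (Ala) — missense.
Synonymous: 1 of 5.

1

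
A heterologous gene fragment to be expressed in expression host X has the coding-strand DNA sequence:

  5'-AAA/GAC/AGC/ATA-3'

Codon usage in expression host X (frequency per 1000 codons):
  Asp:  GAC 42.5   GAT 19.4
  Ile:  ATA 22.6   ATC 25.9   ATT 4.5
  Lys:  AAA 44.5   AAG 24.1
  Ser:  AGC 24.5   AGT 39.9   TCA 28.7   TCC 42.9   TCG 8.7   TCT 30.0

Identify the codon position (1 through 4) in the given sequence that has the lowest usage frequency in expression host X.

4

Codon 1 AAA (Lys): 44.5 per 1000.
Codon 2 GAC (Asp): 42.5 per 1000.
Codon 3 AGC (Ser): 24.5 per 1000.
Codon 4 ATA (Ile): 22.6 per 1000.
Lowest frequency is 22.6 at codon 4.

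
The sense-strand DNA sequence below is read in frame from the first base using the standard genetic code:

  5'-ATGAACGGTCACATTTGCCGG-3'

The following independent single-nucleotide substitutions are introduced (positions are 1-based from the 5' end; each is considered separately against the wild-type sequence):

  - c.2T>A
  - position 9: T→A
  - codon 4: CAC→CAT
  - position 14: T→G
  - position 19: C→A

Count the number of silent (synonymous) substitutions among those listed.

Codon 1: ATG (Met) → AAG (Lys) — missense.
Codon 3: GGT (Gly) → GGA (Gly) — synonymous.
Codon 4: CAC (His) → CAT (His) — synonymous.
Codon 5: ATT (Ile) → AGT (Ser) — missense.
Codon 7: CGG (Arg) → AGG (Arg) — synonymous.
Synonymous: 3 of 5.

3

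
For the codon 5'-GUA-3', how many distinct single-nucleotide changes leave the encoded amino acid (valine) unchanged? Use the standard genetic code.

Position 1: none → 0 synonymous.
Position 2: none → 0 synonymous.
Position 3: GUU, GUC, GUG → 3 synonymous.
Total: 0 + 0 + 3 = 3.

3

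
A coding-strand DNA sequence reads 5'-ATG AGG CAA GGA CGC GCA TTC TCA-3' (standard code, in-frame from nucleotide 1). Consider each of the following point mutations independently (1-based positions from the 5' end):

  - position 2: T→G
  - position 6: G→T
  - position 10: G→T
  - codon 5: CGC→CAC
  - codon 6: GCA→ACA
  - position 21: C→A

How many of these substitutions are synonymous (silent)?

0

Codon 1: ATG (Met) → AGG (Arg) — missense.
Codon 2: AGG (Arg) → AGT (Ser) — missense.
Codon 4: GGA (Gly) → TGA (Stop) — nonsense.
Codon 5: CGC (Arg) → CAC (His) — missense.
Codon 6: GCA (Ala) → ACA (Thr) — missense.
Codon 7: TTC (Phe) → TTA (Leu) — missense.
Synonymous: 0 of 6.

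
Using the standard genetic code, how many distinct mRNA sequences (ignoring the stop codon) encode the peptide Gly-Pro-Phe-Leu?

Gly: 4 codons.
Pro: 4 codons.
Phe: 2 codons.
Leu: 6 codons.
4 × 4 × 2 × 6 = 192.

192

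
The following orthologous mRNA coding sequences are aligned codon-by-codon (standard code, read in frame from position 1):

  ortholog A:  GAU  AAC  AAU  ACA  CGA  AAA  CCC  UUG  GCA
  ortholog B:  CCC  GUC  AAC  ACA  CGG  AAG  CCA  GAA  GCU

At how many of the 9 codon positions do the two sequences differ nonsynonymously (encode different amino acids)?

3

Codon 1: GAU Asp / CCC Pro — nonsynonymous.
Codon 2: AAC Asn / GUC Val — nonsynonymous.
Codon 3: AAU Asn / AAC Asn — synonymous.
Codon 4: ACA Thr / ACA Thr — identical.
Codon 5: CGA Arg / CGG Arg — synonymous.
Codon 6: AAA Lys / AAG Lys — synonymous.
Codon 7: CCC Pro / CCA Pro — synonymous.
Codon 8: UUG Leu / GAA Glu — nonsynonymous.
Codon 9: GCA Ala / GCU Ala — synonymous.
Nonsynonymous differences: 3.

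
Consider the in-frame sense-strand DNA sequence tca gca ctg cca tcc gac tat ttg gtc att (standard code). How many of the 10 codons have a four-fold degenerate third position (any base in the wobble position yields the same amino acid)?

6

Codon 1 TCA (Ser): third position 4-fold.
Codon 2 GCA (Ala): third position 4-fold.
Codon 3 CTG (Leu): third position 4-fold.
Codon 4 CCA (Pro): third position 4-fold.
Codon 5 TCC (Ser): third position 4-fold.
Codon 6 GAC (Asp): third position 2-fold.
Codon 7 TAT (Tyr): third position 2-fold.
Codon 8 TTG (Leu): third position 2-fold.
Codon 9 GTC (Val): third position 4-fold.
Codon 10 ATT (Ile): third position 3-fold.
Four-fold degenerate third positions: 6.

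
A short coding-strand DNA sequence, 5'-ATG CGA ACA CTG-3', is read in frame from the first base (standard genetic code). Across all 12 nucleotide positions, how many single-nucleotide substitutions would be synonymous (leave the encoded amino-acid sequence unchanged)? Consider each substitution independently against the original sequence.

11

Codon 1 (ATG, Met): 0 synonymous substitutions.
Codon 2 (CGA, Arg): 4 synonymous substitutions.
Codon 3 (ACA, Thr): 3 synonymous substitutions.
Codon 4 (CTG, Leu): 4 synonymous substitutions.
Total: 0 + 4 + 3 + 4 = 11.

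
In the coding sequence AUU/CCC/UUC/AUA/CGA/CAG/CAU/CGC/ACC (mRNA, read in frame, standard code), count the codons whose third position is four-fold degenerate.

4

Codon 1 AUU (Ile): third position 3-fold.
Codon 2 CCC (Pro): third position 4-fold.
Codon 3 UUC (Phe): third position 2-fold.
Codon 4 AUA (Ile): third position 3-fold.
Codon 5 CGA (Arg): third position 4-fold.
Codon 6 CAG (Gln): third position 2-fold.
Codon 7 CAU (His): third position 2-fold.
Codon 8 CGC (Arg): third position 4-fold.
Codon 9 ACC (Thr): third position 4-fold.
Four-fold degenerate third positions: 4.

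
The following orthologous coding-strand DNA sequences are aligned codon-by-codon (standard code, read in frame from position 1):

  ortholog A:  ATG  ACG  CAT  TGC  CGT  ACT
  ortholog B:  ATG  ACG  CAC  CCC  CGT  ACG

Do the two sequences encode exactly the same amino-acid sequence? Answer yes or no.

Codon 1: ATG Met / ATG Met — identical.
Codon 2: ACG Thr / ACG Thr — identical.
Codon 3: CAT His / CAC His — synonymous.
Codon 4: TGC Cys / CCC Pro — nonsynonymous.
Codon 5: CGT Arg / CGT Arg — identical.
Codon 6: ACT Thr / ACG Thr — synonymous.
Nonsynonymous differences: 1 → different protein.

no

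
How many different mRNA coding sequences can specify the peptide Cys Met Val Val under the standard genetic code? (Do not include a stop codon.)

32

Cys: 2 codons.
Met: 1 codon.
Val: 4 codons.
Val: 4 codons.
2 × 1 × 4 × 4 = 32.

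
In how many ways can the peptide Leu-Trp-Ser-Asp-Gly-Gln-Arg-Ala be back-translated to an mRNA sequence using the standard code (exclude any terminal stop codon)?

Leu: 6 codons.
Trp: 1 codon.
Ser: 6 codons.
Asp: 2 codons.
Gly: 4 codons.
Gln: 2 codons.
Arg: 6 codons.
Ala: 4 codons.
6 × 1 × 6 × 2 × 4 × 2 × 6 × 4 = 13824.

13824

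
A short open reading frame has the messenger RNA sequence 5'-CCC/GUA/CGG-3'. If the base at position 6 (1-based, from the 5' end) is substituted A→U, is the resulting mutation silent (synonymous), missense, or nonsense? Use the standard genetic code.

silent

Position 6 falls in codon 2: GUA → Val.
After the substitution the codon is GUU → Val.
Both encode Val, so the change is synonymous.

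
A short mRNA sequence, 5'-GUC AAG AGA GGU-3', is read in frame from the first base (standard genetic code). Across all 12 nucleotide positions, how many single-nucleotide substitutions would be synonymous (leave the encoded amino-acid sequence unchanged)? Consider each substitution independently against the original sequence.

Codon 1 (GUC, Val): 3 synonymous substitutions.
Codon 2 (AAG, Lys): 1 synonymous substitution.
Codon 3 (AGA, Arg): 2 synonymous substitutions.
Codon 4 (GGU, Gly): 3 synonymous substitutions.
Total: 3 + 1 + 2 + 3 = 9.

9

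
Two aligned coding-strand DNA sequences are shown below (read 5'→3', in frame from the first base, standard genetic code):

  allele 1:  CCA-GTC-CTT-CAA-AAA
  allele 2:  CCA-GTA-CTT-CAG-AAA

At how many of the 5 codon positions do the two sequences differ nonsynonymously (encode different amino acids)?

0

Codon 1: CCA Pro / CCA Pro — identical.
Codon 2: GTC Val / GTA Val — synonymous.
Codon 3: CTT Leu / CTT Leu — identical.
Codon 4: CAA Gln / CAG Gln — synonymous.
Codon 5: AAA Lys / AAA Lys — identical.
Nonsynonymous differences: 0.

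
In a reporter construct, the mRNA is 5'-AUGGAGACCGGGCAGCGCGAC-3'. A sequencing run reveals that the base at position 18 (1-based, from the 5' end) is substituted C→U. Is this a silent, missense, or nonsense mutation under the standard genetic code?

silent

Position 18 falls in codon 6: CGC → Arg.
After the substitution the codon is CGU → Arg.
Both encode Arg, so the change is synonymous.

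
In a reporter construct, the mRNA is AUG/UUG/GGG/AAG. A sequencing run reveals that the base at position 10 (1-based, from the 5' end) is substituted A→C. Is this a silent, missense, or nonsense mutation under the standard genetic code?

Position 10 falls in codon 4: AAG → Lys.
After the substitution the codon is CAG → Gln.
Lys ≠ Gln, so this is a missense mutation.

missense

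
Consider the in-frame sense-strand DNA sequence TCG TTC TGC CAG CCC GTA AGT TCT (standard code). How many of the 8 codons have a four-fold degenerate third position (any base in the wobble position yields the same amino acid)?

Codon 1 TCG (Ser): third position 4-fold.
Codon 2 TTC (Phe): third position 2-fold.
Codon 3 TGC (Cys): third position 2-fold.
Codon 4 CAG (Gln): third position 2-fold.
Codon 5 CCC (Pro): third position 4-fold.
Codon 6 GTA (Val): third position 4-fold.
Codon 7 AGT (Ser): third position 2-fold.
Codon 8 TCT (Ser): third position 4-fold.
Four-fold degenerate third positions: 4.

4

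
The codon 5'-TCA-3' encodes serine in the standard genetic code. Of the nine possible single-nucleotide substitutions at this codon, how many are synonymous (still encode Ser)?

Position 1: none → 0 synonymous.
Position 2: none → 0 synonymous.
Position 3: TCT, TCC, TCG → 3 synonymous.
Total: 0 + 0 + 3 = 3.

3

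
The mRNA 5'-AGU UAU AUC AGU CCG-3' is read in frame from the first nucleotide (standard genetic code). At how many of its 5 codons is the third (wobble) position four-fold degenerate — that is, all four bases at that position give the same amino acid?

Codon 1 AGU (Ser): third position 2-fold.
Codon 2 UAU (Tyr): third position 2-fold.
Codon 3 AUC (Ile): third position 3-fold.
Codon 4 AGU (Ser): third position 2-fold.
Codon 5 CCG (Pro): third position 4-fold.
Four-fold degenerate third positions: 1.

1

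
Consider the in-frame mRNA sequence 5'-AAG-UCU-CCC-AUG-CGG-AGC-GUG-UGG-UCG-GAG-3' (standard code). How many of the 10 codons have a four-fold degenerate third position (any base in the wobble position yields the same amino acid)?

Codon 1 AAG (Lys): third position 2-fold.
Codon 2 UCU (Ser): third position 4-fold.
Codon 3 CCC (Pro): third position 4-fold.
Codon 4 AUG (Met): third position 1-fold.
Codon 5 CGG (Arg): third position 4-fold.
Codon 6 AGC (Ser): third position 2-fold.
Codon 7 GUG (Val): third position 4-fold.
Codon 8 UGG (Trp): third position 1-fold.
Codon 9 UCG (Ser): third position 4-fold.
Codon 10 GAG (Glu): third position 2-fold.
Four-fold degenerate third positions: 5.

5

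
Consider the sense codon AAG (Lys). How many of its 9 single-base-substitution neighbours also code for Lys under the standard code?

Position 1: none → 0 synonymous.
Position 2: none → 0 synonymous.
Position 3: AAA → 1 synonymous.
Total: 0 + 0 + 1 = 1.

1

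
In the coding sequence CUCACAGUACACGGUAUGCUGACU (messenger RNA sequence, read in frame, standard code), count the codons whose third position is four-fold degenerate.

6

Codon 1 CUC (Leu): third position 4-fold.
Codon 2 ACA (Thr): third position 4-fold.
Codon 3 GUA (Val): third position 4-fold.
Codon 4 CAC (His): third position 2-fold.
Codon 5 GGU (Gly): third position 4-fold.
Codon 6 AUG (Met): third position 1-fold.
Codon 7 CUG (Leu): third position 4-fold.
Codon 8 ACU (Thr): third position 4-fold.
Four-fold degenerate third positions: 6.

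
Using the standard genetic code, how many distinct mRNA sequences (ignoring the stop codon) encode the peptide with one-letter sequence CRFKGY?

Cys: 2 codons.
Arg: 6 codons.
Phe: 2 codons.
Lys: 2 codons.
Gly: 4 codons.
Tyr: 2 codons.
2 × 6 × 2 × 2 × 4 × 2 = 384.

384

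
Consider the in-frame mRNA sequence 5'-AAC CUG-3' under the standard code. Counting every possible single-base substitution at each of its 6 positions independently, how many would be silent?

Codon 1 (AAC, Asn): 1 synonymous substitution.
Codon 2 (CUG, Leu): 4 synonymous substitutions.
Total: 1 + 4 = 5.

5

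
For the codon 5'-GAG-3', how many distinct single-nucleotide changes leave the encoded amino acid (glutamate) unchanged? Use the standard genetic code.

1

Position 1: none → 0 synonymous.
Position 2: none → 0 synonymous.
Position 3: GAA → 1 synonymous.
Total: 0 + 0 + 1 = 1.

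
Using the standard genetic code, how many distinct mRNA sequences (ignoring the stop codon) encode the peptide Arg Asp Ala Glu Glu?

Arg: 6 codons.
Asp: 2 codons.
Ala: 4 codons.
Glu: 2 codons.
Glu: 2 codons.
6 × 2 × 4 × 2 × 2 = 192.

192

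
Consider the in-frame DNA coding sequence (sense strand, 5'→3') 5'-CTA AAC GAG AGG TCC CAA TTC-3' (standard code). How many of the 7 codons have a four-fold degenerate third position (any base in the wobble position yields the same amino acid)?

Codon 1 CTA (Leu): third position 4-fold.
Codon 2 AAC (Asn): third position 2-fold.
Codon 3 GAG (Glu): third position 2-fold.
Codon 4 AGG (Arg): third position 2-fold.
Codon 5 TCC (Ser): third position 4-fold.
Codon 6 CAA (Gln): third position 2-fold.
Codon 7 TTC (Phe): third position 2-fold.
Four-fold degenerate third positions: 2.

2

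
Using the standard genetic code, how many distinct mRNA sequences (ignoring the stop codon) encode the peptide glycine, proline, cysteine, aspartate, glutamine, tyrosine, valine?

1024

Gly: 4 codons.
Pro: 4 codons.
Cys: 2 codons.
Asp: 2 codons.
Gln: 2 codons.
Tyr: 2 codons.
Val: 4 codons.
4 × 4 × 2 × 2 × 2 × 2 × 4 = 1024.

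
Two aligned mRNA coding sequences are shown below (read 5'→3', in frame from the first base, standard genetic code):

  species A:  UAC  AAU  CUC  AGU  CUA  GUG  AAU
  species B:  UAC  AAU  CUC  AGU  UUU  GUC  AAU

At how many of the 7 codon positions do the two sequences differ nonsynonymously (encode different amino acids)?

Codon 1: UAC Tyr / UAC Tyr — identical.
Codon 2: AAU Asn / AAU Asn — identical.
Codon 3: CUC Leu / CUC Leu — identical.
Codon 4: AGU Ser / AGU Ser — identical.
Codon 5: CUA Leu / UUU Phe — nonsynonymous.
Codon 6: GUG Val / GUC Val — synonymous.
Codon 7: AAU Asn / AAU Asn — identical.
Nonsynonymous differences: 1.

1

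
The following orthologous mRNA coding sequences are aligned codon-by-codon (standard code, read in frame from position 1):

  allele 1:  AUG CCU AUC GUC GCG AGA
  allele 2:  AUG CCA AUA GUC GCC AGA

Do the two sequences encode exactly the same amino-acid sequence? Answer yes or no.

yes

Codon 1: AUG Met / AUG Met — identical.
Codon 2: CCU Pro / CCA Pro — synonymous.
Codon 3: AUC Ile / AUA Ile — synonymous.
Codon 4: GUC Val / GUC Val — identical.
Codon 5: GCG Ala / GCC Ala — synonymous.
Codon 6: AGA Arg / AGA Arg — identical.
Nonsynonymous differences: 0 → same protein.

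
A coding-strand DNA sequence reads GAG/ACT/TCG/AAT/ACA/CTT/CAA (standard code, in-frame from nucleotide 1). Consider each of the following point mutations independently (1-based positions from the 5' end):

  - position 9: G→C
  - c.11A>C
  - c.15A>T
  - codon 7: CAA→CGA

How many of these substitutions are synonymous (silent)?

2

Codon 3: TCG (Ser) → TCC (Ser) — synonymous.
Codon 4: AAT (Asn) → ACT (Thr) — missense.
Codon 5: ACA (Thr) → ACT (Thr) — synonymous.
Codon 7: CAA (Gln) → CGA (Arg) — missense.
Synonymous: 2 of 4.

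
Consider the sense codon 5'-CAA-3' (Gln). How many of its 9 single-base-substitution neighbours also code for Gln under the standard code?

1

Position 1: none → 0 synonymous.
Position 2: none → 0 synonymous.
Position 3: CAG → 1 synonymous.
Total: 0 + 0 + 1 = 1.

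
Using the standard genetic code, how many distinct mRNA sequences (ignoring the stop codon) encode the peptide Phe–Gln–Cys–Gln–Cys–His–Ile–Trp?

192

Phe: 2 codons.
Gln: 2 codons.
Cys: 2 codons.
Gln: 2 codons.
Cys: 2 codons.
His: 2 codons.
Ile: 3 codons.
Trp: 1 codon.
2 × 2 × 2 × 2 × 2 × 2 × 3 × 1 = 192.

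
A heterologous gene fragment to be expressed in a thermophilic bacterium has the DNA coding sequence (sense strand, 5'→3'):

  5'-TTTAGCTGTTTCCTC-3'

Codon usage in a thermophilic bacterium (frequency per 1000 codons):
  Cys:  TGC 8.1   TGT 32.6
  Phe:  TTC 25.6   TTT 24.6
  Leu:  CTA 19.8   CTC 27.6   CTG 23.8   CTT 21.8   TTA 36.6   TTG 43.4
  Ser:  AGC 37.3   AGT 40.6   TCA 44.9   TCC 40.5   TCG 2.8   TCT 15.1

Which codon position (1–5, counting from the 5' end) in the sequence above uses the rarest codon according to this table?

Codon 1 TTT (Phe): 24.6 per 1000.
Codon 2 AGC (Ser): 37.3 per 1000.
Codon 3 TGT (Cys): 32.6 per 1000.
Codon 4 TTC (Phe): 25.6 per 1000.
Codon 5 CTC (Leu): 27.6 per 1000.
Lowest frequency is 24.6 at codon 1.

1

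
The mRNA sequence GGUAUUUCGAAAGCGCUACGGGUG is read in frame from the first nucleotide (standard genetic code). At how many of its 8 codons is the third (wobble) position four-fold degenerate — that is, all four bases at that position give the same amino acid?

Codon 1 GGU (Gly): third position 4-fold.
Codon 2 AUU (Ile): third position 3-fold.
Codon 3 UCG (Ser): third position 4-fold.
Codon 4 AAA (Lys): third position 2-fold.
Codon 5 GCG (Ala): third position 4-fold.
Codon 6 CUA (Leu): third position 4-fold.
Codon 7 CGG (Arg): third position 4-fold.
Codon 8 GUG (Val): third position 4-fold.
Four-fold degenerate third positions: 6.

6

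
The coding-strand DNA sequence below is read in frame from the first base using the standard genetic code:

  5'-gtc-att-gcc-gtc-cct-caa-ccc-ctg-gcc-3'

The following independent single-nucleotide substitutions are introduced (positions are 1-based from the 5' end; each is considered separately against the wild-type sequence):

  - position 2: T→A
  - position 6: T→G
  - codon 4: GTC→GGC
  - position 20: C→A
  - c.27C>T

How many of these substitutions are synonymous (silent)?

Codon 1: GTC (Val) → GAC (Asp) — missense.
Codon 2: ATT (Ile) → ATG (Met) — missense.
Codon 4: GTC (Val) → GGC (Gly) — missense.
Codon 7: CCC (Pro) → CAC (His) — missense.
Codon 9: GCC (Ala) → GCT (Ala) — synonymous.
Synonymous: 1 of 5.

1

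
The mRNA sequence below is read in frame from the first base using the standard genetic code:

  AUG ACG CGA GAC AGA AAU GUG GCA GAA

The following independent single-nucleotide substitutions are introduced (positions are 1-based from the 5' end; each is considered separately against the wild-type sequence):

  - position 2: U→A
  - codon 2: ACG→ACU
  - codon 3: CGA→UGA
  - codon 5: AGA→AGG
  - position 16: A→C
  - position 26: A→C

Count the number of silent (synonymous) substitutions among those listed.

Codon 1: AUG (Met) → AAG (Lys) — missense.
Codon 2: ACG (Thr) → ACU (Thr) — synonymous.
Codon 3: CGA (Arg) → UGA (Stop) — nonsense.
Codon 5: AGA (Arg) → AGG (Arg) — synonymous.
Codon 6: AAU (Asn) → CAU (His) — missense.
Codon 9: GAA (Glu) → GCA (Ala) — missense.
Synonymous: 2 of 6.

2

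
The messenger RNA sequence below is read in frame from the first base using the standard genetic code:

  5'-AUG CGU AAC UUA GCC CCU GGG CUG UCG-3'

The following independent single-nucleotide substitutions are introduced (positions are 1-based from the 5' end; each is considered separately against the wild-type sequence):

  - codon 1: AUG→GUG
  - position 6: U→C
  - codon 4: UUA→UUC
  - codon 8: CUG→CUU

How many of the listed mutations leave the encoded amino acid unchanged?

Codon 1: AUG (Met) → GUG (Val) — missense.
Codon 2: CGU (Arg) → CGC (Arg) — synonymous.
Codon 4: UUA (Leu) → UUC (Phe) — missense.
Codon 8: CUG (Leu) → CUU (Leu) — synonymous.
Synonymous: 2 of 4.

2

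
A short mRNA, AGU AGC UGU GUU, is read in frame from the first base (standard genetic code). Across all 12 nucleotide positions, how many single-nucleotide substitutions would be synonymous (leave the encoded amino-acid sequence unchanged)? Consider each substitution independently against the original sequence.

Codon 1 (AGU, Ser): 1 synonymous substitution.
Codon 2 (AGC, Ser): 1 synonymous substitution.
Codon 3 (UGU, Cys): 1 synonymous substitution.
Codon 4 (GUU, Val): 3 synonymous substitutions.
Total: 1 + 1 + 1 + 3 = 6.

6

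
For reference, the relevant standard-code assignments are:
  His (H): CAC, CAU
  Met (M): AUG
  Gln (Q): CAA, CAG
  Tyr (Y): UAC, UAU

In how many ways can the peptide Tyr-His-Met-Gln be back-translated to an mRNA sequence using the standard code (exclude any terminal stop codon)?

8

Tyr: 2 codons.
His: 2 codons.
Met: 1 codon.
Gln: 2 codons.
2 × 2 × 1 × 2 = 8.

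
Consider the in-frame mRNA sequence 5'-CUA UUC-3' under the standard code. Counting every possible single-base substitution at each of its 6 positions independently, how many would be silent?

Codon 1 (CUA, Leu): 4 synonymous substitutions.
Codon 2 (UUC, Phe): 1 synonymous substitution.
Total: 4 + 1 = 5.

5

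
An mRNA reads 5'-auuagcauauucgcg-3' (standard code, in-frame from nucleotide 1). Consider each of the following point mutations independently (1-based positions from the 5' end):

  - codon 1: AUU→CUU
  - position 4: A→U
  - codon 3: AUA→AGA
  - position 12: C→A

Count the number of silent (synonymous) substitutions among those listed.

0

Codon 1: AUU (Ile) → CUU (Leu) — missense.
Codon 2: AGC (Ser) → UGC (Cys) — missense.
Codon 3: AUA (Ile) → AGA (Arg) — missense.
Codon 4: UUC (Phe) → UUA (Leu) — missense.
Synonymous: 0 of 4.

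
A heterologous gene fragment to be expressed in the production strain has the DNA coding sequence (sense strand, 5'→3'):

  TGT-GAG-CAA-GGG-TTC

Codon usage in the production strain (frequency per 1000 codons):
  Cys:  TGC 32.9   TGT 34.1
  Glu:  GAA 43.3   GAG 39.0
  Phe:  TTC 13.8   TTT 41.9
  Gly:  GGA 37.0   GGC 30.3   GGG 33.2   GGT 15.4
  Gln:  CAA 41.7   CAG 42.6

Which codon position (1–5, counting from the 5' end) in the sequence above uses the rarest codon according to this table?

5

Codon 1 TGT (Cys): 34.1 per 1000.
Codon 2 GAG (Glu): 39.0 per 1000.
Codon 3 CAA (Gln): 41.7 per 1000.
Codon 4 GGG (Gly): 33.2 per 1000.
Codon 5 TTC (Phe): 13.8 per 1000.
Lowest frequency is 13.8 at codon 5.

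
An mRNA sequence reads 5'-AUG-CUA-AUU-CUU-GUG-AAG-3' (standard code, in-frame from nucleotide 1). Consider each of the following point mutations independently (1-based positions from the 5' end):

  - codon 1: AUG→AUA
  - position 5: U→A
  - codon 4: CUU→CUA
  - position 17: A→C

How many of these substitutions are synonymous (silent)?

1

Codon 1: AUG (Met) → AUA (Ile) — missense.
Codon 2: CUA (Leu) → CAA (Gln) — missense.
Codon 4: CUU (Leu) → CUA (Leu) — synonymous.
Codon 6: AAG (Lys) → ACG (Thr) — missense.
Synonymous: 1 of 4.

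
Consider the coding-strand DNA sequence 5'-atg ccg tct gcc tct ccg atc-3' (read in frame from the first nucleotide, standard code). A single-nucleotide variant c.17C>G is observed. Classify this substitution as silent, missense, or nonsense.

missense

Position 17 falls in codon 6: CCG → Pro.
After the substitution the codon is CGG → Arg.
Pro ≠ Arg, so this is a missense mutation.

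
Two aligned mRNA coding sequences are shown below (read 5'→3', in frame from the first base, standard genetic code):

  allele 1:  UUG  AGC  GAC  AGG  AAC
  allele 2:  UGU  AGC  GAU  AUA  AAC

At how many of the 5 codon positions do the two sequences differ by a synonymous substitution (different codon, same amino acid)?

1

Codon 1: UUG Leu / UGU Cys — nonsynonymous.
Codon 2: AGC Ser / AGC Ser — identical.
Codon 3: GAC Asp / GAU Asp — synonymous.
Codon 4: AGG Arg / AUA Ile — nonsynonymous.
Codon 5: AAC Asn / AAC Asn — identical.
Synonymous differences: 1.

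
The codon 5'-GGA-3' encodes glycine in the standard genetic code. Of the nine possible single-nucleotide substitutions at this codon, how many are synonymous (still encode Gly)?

3

Position 1: none → 0 synonymous.
Position 2: none → 0 synonymous.
Position 3: GGT, GGC, GGG → 3 synonymous.
Total: 0 + 0 + 3 = 3.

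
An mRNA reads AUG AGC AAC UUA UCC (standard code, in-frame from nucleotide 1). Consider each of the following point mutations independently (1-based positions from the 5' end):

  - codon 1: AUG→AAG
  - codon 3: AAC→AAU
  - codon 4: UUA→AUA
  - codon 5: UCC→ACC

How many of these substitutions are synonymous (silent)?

Codon 1: AUG (Met) → AAG (Lys) — missense.
Codon 3: AAC (Asn) → AAU (Asn) — synonymous.
Codon 4: UUA (Leu) → AUA (Ile) — missense.
Codon 5: UCC (Ser) → ACC (Thr) — missense.
Synonymous: 1 of 4.

1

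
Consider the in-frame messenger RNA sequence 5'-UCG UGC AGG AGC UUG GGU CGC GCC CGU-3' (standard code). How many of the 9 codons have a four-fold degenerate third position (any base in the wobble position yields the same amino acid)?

Codon 1 UCG (Ser): third position 4-fold.
Codon 2 UGC (Cys): third position 2-fold.
Codon 3 AGG (Arg): third position 2-fold.
Codon 4 AGC (Ser): third position 2-fold.
Codon 5 UUG (Leu): third position 2-fold.
Codon 6 GGU (Gly): third position 4-fold.
Codon 7 CGC (Arg): third position 4-fold.
Codon 8 GCC (Ala): third position 4-fold.
Codon 9 CGU (Arg): third position 4-fold.
Four-fold degenerate third positions: 5.

5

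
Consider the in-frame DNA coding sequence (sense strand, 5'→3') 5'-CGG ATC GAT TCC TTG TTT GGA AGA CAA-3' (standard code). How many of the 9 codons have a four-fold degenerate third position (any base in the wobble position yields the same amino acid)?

3

Codon 1 CGG (Arg): third position 4-fold.
Codon 2 ATC (Ile): third position 3-fold.
Codon 3 GAT (Asp): third position 2-fold.
Codon 4 TCC (Ser): third position 4-fold.
Codon 5 TTG (Leu): third position 2-fold.
Codon 6 TTT (Phe): third position 2-fold.
Codon 7 GGA (Gly): third position 4-fold.
Codon 8 AGA (Arg): third position 2-fold.
Codon 9 CAA (Gln): third position 2-fold.
Four-fold degenerate third positions: 3.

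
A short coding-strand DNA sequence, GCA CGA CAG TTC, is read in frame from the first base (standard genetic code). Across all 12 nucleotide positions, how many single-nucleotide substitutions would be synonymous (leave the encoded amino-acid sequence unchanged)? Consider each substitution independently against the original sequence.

9

Codon 1 (GCA, Ala): 3 synonymous substitutions.
Codon 2 (CGA, Arg): 4 synonymous substitutions.
Codon 3 (CAG, Gln): 1 synonymous substitution.
Codon 4 (TTC, Phe): 1 synonymous substitution.
Total: 3 + 4 + 1 + 1 = 9.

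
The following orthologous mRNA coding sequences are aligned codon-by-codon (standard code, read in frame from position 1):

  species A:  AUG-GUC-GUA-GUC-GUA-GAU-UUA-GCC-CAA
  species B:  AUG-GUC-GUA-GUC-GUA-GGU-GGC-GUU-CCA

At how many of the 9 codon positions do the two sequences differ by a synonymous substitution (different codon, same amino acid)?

Codon 1: AUG Met / AUG Met — identical.
Codon 2: GUC Val / GUC Val — identical.
Codon 3: GUA Val / GUA Val — identical.
Codon 4: GUC Val / GUC Val — identical.
Codon 5: GUA Val / GUA Val — identical.
Codon 6: GAU Asp / GGU Gly — nonsynonymous.
Codon 7: UUA Leu / GGC Gly — nonsynonymous.
Codon 8: GCC Ala / GUU Val — nonsynonymous.
Codon 9: CAA Gln / CCA Pro — nonsynonymous.
Synonymous differences: 0.

0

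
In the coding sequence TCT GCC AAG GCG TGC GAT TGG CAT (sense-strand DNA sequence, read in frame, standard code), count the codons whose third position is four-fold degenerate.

3

Codon 1 TCT (Ser): third position 4-fold.
Codon 2 GCC (Ala): third position 4-fold.
Codon 3 AAG (Lys): third position 2-fold.
Codon 4 GCG (Ala): third position 4-fold.
Codon 5 TGC (Cys): third position 2-fold.
Codon 6 GAT (Asp): third position 2-fold.
Codon 7 TGG (Trp): third position 1-fold.
Codon 8 CAT (His): third position 2-fold.
Four-fold degenerate third positions: 3.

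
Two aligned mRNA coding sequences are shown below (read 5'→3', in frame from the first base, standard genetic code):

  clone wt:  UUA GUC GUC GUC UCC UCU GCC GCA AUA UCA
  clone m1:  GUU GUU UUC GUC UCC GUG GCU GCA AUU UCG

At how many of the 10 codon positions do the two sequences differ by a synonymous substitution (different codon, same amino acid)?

4

Codon 1: UUA Leu / GUU Val — nonsynonymous.
Codon 2: GUC Val / GUU Val — synonymous.
Codon 3: GUC Val / UUC Phe — nonsynonymous.
Codon 4: GUC Val / GUC Val — identical.
Codon 5: UCC Ser / UCC Ser — identical.
Codon 6: UCU Ser / GUG Val — nonsynonymous.
Codon 7: GCC Ala / GCU Ala — synonymous.
Codon 8: GCA Ala / GCA Ala — identical.
Codon 9: AUA Ile / AUU Ile — synonymous.
Codon 10: UCA Ser / UCG Ser — synonymous.
Synonymous differences: 4.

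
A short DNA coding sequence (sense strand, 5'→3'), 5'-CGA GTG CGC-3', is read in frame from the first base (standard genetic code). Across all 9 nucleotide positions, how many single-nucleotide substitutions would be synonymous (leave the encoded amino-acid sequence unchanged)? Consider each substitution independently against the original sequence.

10

Codon 1 (CGA, Arg): 4 synonymous substitutions.
Codon 2 (GTG, Val): 3 synonymous substitutions.
Codon 3 (CGC, Arg): 3 synonymous substitutions.
Total: 4 + 3 + 3 = 10.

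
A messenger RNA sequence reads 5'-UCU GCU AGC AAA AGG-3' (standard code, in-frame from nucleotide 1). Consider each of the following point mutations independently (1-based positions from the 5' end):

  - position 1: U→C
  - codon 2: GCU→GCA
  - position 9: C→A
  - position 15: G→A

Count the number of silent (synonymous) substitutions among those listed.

2

Codon 1: UCU (Ser) → CCU (Pro) — missense.
Codon 2: GCU (Ala) → GCA (Ala) — synonymous.
Codon 3: AGC (Ser) → AGA (Arg) — missense.
Codon 5: AGG (Arg) → AGA (Arg) — synonymous.
Synonymous: 2 of 4.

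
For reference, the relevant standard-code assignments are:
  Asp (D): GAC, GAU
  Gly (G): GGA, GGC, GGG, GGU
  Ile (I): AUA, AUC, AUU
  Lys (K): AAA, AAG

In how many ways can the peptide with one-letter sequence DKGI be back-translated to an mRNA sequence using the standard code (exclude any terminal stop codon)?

Asp: 2 codons.
Lys: 2 codons.
Gly: 4 codons.
Ile: 3 codons.
2 × 2 × 4 × 3 = 48.

48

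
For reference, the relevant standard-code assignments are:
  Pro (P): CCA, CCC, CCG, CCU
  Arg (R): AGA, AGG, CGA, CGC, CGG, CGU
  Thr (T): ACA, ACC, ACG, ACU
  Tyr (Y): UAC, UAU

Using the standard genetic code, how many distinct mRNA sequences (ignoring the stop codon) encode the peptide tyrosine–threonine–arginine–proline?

Tyr: 2 codons.
Thr: 4 codons.
Arg: 6 codons.
Pro: 4 codons.
2 × 4 × 6 × 4 = 192.

192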